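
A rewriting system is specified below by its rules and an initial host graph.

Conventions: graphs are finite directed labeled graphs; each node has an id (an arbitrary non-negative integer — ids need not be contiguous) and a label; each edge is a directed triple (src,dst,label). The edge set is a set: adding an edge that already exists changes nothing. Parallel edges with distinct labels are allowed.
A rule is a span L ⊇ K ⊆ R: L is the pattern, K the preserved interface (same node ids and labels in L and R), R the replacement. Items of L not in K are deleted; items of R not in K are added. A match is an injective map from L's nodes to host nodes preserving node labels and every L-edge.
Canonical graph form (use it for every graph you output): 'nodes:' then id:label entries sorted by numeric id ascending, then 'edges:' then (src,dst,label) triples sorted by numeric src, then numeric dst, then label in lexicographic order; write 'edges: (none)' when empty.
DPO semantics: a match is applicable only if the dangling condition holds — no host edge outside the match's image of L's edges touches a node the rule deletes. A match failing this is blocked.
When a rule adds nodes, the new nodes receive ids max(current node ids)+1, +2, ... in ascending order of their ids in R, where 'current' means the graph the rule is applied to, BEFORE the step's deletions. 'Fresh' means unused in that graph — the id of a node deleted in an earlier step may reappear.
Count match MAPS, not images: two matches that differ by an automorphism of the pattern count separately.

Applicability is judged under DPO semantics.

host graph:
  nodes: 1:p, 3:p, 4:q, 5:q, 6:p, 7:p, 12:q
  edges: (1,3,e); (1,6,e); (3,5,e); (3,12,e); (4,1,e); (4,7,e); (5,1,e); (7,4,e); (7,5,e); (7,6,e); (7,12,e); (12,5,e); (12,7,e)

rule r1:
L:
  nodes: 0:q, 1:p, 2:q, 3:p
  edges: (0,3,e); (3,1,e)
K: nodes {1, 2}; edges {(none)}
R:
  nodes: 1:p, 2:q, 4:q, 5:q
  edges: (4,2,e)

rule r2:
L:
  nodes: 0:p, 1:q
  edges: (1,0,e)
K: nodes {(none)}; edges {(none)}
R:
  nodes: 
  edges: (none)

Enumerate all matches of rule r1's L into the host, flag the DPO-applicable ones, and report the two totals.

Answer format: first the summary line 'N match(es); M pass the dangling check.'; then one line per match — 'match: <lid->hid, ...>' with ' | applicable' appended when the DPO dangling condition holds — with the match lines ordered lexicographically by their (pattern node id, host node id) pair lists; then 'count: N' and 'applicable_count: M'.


12 match(es); 0 pass the dangling check.
match: 0->4, 1->3, 2->5, 3->1
match: 0->4, 1->3, 2->12, 3->1
match: 0->4, 1->6, 2->5, 3->1
match: 0->4, 1->6, 2->5, 3->7
match: 0->4, 1->6, 2->12, 3->1
match: 0->4, 1->6, 2->12, 3->7
match: 0->5, 1->3, 2->4, 3->1
match: 0->5, 1->3, 2->12, 3->1
match: 0->5, 1->6, 2->4, 3->1
match: 0->5, 1->6, 2->12, 3->1
match: 0->12, 1->6, 2->4, 3->7
match: 0->12, 1->6, 2->5, 3->7
count: 12
applicable_count: 0


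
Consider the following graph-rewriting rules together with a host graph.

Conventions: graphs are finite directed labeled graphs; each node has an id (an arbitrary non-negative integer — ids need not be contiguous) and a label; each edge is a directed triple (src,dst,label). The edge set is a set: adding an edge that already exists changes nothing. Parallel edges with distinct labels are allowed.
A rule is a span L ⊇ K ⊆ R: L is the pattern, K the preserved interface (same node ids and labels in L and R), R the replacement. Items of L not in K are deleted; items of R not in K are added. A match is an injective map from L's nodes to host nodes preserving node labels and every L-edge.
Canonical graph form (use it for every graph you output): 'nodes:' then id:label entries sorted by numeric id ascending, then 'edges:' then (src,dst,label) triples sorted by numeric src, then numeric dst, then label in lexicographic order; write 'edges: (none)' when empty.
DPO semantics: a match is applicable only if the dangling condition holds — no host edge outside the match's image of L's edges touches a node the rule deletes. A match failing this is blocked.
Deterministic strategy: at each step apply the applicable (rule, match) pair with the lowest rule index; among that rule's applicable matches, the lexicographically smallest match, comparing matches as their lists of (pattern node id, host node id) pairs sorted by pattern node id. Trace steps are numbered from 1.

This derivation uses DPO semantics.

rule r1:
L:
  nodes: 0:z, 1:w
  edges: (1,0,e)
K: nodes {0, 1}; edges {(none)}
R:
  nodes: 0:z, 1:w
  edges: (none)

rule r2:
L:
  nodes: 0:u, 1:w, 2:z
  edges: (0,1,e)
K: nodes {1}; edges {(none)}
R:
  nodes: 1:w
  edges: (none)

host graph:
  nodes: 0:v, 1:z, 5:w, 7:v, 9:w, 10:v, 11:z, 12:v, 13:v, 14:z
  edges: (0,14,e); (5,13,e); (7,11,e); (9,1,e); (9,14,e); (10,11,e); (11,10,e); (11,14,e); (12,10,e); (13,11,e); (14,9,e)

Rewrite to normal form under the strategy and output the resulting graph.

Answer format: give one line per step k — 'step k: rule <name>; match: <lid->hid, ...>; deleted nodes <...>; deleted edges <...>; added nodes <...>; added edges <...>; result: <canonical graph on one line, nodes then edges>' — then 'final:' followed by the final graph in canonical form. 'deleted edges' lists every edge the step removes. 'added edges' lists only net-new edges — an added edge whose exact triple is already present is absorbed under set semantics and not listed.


step 1: rule r1; match: 0->1, 1->9; deleted nodes (none); deleted edges (9,1,e); added nodes (none); added edges (none); result: nodes: 0:v, 1:z, 5:w, 7:v, 9:w, 10:v, 11:z, 12:v, 13:v, 14:z edges: (0,14,e); (5,13,e); (7,11,e); (9,14,e); (10,11,e); (11,10,e); (11,14,e); (12,10,e); (13,11,e); (14,9,e)
step 2: rule r1; match: 0->14, 1->9; deleted nodes (none); deleted edges (9,14,e); added nodes (none); added edges (none); result: nodes: 0:v, 1:z, 5:w, 7:v, 9:w, 10:v, 11:z, 12:v, 13:v, 14:z edges: (0,14,e); (5,13,e); (7,11,e); (10,11,e); (11,10,e); (11,14,e); (12,10,e); (13,11,e); (14,9,e)
final:
nodes: 0:v, 1:z, 5:w, 7:v, 9:w, 10:v, 11:z, 12:v, 13:v, 14:z
edges: (0,14,e); (5,13,e); (7,11,e); (10,11,e); (11,10,e); (11,14,e); (12,10,e); (13,11,e); (14,9,e)


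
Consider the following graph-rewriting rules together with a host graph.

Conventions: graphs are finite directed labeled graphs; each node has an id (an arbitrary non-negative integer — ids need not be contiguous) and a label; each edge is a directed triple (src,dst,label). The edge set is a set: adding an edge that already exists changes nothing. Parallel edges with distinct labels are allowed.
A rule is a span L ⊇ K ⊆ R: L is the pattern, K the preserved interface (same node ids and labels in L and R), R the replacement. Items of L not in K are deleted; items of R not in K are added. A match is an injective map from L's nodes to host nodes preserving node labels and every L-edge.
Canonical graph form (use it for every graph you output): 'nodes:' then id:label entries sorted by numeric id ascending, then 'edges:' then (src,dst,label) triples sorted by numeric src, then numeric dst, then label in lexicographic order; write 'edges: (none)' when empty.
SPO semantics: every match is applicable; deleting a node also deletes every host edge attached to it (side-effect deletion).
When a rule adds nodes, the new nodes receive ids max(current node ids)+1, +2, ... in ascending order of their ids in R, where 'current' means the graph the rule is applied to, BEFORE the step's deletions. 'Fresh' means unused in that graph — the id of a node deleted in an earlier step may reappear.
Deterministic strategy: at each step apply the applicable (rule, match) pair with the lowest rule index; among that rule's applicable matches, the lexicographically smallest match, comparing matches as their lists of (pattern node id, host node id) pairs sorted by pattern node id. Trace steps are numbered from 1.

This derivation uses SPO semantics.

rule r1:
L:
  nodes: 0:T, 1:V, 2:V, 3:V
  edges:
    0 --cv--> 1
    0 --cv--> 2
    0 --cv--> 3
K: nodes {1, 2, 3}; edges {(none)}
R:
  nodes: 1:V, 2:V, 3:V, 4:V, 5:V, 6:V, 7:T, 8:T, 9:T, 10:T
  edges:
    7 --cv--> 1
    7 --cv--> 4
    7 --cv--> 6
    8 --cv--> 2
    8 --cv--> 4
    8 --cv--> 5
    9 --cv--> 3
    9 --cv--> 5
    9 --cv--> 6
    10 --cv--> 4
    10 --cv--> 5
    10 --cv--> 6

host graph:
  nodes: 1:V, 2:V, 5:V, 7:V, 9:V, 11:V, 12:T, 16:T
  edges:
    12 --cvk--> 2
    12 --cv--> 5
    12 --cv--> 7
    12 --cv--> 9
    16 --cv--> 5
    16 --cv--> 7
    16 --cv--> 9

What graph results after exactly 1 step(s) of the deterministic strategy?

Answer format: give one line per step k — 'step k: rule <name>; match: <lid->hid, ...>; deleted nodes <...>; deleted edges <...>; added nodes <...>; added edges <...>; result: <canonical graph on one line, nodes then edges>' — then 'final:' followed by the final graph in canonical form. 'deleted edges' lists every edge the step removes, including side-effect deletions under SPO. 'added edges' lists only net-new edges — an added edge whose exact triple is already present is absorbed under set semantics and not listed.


step 1: rule r1; match: 0->12, 1->5, 2->7, 3->9; deleted nodes 12; deleted edges (12,2,cvk); (12,5,cv); (12,7,cv); (12,9,cv); added nodes 17, 18, 19, 20, 21, 22, 23; added edges (20,5,cv); (20,17,cv); (20,19,cv); (21,7,cv); (21,17,cv); (21,18,cv); (22,9,cv); (22,18,cv); (22,19,cv); (23,17,cv); (23,18,cv); (23,19,cv); result: nodes: 1:V, 2:V, 5:V, 7:V, 9:V, 11:V, 16:T, 17:V, 18:V, 19:V, 20:T, 21:T, 22:T, 23:T edges: (16,5,cv); (16,7,cv); (16,9,cv); (20,5,cv); (20,17,cv); (20,19,cv); (21,7,cv); (21,17,cv); (21,18,cv); (22,9,cv); (22,18,cv); (22,19,cv); (23,17,cv); (23,18,cv); (23,19,cv)
final:
nodes: 1:V, 2:V, 5:V, 7:V, 9:V, 11:V, 16:T, 17:V, 18:V, 19:V, 20:T, 21:T, 22:T, 23:T
edges: (16,5,cv); (16,7,cv); (16,9,cv); (20,5,cv); (20,17,cv); (20,19,cv); (21,7,cv); (21,17,cv); (21,18,cv); (22,9,cv); (22,18,cv); (22,19,cv); (23,17,cv); (23,18,cv); (23,19,cv)


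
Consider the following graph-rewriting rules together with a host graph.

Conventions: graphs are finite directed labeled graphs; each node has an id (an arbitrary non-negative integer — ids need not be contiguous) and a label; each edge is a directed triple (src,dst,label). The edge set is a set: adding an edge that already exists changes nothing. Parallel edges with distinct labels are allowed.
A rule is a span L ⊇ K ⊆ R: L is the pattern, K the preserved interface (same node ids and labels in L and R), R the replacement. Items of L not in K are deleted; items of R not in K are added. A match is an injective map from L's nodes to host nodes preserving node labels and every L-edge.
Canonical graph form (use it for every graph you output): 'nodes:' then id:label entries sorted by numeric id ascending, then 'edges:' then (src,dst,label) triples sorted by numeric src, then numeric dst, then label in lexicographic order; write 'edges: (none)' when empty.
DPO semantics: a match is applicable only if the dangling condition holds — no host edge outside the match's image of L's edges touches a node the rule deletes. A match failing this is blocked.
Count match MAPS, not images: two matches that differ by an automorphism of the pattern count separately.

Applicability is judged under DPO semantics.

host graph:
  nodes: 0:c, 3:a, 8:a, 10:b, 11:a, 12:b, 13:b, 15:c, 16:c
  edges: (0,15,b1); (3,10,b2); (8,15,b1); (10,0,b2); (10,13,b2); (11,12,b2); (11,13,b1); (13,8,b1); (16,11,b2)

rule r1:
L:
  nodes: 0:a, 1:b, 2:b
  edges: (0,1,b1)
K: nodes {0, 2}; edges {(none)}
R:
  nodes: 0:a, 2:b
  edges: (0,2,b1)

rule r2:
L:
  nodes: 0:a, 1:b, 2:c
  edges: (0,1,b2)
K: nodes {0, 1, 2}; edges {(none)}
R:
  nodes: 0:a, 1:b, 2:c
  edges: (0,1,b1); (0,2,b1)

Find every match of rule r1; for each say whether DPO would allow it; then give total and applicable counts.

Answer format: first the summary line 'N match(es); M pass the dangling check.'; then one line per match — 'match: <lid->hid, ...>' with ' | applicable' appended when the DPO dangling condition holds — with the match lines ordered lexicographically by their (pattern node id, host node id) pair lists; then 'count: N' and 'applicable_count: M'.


2 match(es); 0 pass the dangling check.
match: 0->11, 1->13, 2->10
match: 0->11, 1->13, 2->12
count: 2
applicable_count: 0


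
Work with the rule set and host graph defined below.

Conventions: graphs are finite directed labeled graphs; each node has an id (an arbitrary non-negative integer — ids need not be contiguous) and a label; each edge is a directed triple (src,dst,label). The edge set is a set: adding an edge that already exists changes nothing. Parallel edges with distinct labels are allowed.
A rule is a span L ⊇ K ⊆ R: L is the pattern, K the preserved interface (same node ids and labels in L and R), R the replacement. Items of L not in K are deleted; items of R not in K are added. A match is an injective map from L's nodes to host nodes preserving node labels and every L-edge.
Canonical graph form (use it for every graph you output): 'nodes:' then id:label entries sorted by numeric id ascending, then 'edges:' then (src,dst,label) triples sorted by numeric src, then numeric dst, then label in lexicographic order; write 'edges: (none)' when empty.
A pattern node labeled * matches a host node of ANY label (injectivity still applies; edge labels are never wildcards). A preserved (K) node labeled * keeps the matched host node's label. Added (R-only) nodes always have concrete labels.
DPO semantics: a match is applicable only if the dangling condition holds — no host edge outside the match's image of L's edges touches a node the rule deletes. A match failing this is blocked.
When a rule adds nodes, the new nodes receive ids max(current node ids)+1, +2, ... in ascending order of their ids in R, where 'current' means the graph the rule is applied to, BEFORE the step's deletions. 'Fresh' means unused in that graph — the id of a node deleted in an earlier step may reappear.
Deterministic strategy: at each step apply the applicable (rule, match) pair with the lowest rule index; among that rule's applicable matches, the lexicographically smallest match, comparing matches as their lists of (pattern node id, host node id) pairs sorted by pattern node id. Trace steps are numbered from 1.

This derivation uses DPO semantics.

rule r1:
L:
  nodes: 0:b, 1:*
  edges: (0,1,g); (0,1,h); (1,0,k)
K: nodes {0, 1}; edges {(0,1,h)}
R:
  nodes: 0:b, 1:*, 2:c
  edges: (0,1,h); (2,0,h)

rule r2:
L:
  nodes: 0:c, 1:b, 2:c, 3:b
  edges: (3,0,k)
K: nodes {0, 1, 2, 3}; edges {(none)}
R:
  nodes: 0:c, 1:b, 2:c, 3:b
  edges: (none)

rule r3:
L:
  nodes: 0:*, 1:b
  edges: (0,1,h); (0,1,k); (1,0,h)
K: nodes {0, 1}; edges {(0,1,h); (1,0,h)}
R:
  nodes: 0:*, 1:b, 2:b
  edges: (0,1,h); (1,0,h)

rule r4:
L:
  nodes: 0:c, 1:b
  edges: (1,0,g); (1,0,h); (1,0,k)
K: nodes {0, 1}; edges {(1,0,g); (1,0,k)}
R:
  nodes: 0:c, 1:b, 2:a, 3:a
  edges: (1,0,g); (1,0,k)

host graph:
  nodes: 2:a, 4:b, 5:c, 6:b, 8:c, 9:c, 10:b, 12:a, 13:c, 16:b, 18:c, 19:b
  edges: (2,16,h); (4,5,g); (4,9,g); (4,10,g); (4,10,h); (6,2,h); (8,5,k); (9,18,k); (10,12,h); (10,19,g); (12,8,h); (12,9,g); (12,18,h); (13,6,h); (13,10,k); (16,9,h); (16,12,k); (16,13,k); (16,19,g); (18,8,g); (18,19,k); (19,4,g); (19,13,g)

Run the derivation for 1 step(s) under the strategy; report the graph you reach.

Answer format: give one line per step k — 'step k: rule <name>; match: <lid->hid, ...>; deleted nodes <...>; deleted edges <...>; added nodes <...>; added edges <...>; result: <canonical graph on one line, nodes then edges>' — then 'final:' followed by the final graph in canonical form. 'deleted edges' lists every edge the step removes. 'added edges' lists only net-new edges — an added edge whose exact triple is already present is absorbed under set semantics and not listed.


step 1: rule r2; match: 0->13, 1->4, 2->5, 3->16; deleted nodes (none); deleted edges (16,13,k); added nodes (none); added edges (none); result: nodes: 2:a, 4:b, 5:c, 6:b, 8:c, 9:c, 10:b, 12:a, 13:c, 16:b, 18:c, 19:b edges: (2,16,h); (4,5,g); (4,9,g); (4,10,g); (4,10,h); (6,2,h); (8,5,k); (9,18,k); (10,12,h); (10,19,g); (12,8,h); (12,9,g); (12,18,h); (13,6,h); (13,10,k); (16,9,h); (16,12,k); (16,19,g); (18,8,g); (18,19,k); (19,4,g); (19,13,g)
final:
nodes: 2:a, 4:b, 5:c, 6:b, 8:c, 9:c, 10:b, 12:a, 13:c, 16:b, 18:c, 19:b
edges: (2,16,h); (4,5,g); (4,9,g); (4,10,g); (4,10,h); (6,2,h); (8,5,k); (9,18,k); (10,12,h); (10,19,g); (12,8,h); (12,9,g); (12,18,h); (13,6,h); (13,10,k); (16,9,h); (16,12,k); (16,19,g); (18,8,g); (18,19,k); (19,4,g); (19,13,g)


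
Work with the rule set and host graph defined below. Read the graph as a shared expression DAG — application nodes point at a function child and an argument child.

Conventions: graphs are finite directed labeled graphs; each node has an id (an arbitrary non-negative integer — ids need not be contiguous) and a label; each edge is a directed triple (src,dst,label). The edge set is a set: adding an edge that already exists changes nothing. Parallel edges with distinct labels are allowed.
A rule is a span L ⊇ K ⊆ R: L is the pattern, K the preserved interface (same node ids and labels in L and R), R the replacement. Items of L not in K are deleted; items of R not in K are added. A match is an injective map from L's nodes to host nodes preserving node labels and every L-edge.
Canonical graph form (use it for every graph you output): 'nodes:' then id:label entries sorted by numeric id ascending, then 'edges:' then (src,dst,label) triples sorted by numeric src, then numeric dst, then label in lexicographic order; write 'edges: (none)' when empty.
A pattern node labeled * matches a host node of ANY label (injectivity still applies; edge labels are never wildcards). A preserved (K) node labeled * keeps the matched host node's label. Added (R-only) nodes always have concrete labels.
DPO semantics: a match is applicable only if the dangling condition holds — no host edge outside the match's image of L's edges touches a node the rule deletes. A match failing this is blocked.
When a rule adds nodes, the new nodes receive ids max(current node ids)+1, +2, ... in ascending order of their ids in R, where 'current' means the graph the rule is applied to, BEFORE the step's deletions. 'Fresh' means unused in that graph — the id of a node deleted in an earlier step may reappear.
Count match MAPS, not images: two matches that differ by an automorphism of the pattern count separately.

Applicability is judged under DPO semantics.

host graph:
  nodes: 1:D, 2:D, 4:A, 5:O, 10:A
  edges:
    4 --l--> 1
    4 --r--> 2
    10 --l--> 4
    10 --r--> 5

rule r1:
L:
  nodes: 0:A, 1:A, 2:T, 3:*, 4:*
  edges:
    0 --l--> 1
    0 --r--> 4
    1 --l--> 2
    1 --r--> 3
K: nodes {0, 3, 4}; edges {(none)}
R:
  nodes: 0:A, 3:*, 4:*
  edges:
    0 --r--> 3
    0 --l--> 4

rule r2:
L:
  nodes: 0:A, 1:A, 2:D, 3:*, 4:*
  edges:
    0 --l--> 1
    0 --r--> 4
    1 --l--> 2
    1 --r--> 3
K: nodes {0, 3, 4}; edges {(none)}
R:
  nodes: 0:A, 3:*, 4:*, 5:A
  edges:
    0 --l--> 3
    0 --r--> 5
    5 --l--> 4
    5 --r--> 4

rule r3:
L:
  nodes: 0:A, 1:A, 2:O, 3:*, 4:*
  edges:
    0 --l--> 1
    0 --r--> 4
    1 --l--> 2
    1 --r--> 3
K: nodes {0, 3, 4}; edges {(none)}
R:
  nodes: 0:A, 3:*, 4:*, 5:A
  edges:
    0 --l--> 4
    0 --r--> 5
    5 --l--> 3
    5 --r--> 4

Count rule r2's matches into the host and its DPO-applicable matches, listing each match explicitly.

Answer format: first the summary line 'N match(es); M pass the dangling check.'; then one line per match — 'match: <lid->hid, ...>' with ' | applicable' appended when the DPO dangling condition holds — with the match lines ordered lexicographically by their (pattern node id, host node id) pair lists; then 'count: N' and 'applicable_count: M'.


1 match(es); 1 pass the dangling check.
match: 0->10, 1->4, 2->1, 3->2, 4->5 | applicable
count: 1
applicable_count: 1


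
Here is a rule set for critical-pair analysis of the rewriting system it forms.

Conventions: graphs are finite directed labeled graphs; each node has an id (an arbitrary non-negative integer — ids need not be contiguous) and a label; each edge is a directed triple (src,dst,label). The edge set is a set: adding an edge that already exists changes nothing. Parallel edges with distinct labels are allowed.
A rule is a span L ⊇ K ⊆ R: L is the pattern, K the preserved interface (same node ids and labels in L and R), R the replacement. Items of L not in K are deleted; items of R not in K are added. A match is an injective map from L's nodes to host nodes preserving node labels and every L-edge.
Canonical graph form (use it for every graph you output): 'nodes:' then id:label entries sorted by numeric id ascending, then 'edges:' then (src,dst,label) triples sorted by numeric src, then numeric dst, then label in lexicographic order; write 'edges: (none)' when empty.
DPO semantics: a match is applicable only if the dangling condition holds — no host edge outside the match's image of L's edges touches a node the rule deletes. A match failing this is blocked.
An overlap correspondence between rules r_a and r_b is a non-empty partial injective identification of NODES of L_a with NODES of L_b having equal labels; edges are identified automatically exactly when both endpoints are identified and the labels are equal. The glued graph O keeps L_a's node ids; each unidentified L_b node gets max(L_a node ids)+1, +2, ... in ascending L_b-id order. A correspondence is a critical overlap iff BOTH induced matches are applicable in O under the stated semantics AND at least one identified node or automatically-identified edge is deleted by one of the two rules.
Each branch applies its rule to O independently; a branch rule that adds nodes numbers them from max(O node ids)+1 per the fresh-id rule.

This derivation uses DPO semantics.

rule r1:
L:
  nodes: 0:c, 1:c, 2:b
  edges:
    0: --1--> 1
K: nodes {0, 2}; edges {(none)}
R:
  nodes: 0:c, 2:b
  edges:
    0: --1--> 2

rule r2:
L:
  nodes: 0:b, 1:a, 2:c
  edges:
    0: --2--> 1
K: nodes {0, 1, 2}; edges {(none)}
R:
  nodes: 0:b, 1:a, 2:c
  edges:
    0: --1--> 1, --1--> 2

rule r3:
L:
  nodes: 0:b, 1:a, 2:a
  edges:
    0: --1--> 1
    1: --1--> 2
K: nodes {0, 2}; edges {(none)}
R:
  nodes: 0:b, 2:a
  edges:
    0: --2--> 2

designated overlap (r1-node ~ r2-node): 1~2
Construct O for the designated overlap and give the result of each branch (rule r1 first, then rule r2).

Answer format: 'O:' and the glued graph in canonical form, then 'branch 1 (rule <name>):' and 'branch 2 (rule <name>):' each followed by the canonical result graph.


O:
nodes: 0:c, 1:c, 2:b, 3:b, 4:a
edges: (0,1,1); (3,4,2)
branch 1 (rule r1):
nodes: 0:c, 2:b, 3:b, 4:a
edges: (0,2,1); (3,4,2)
branch 2 (rule r2):
nodes: 0:c, 1:c, 2:b, 3:b, 4:a
edges: (0,1,1); (3,1,1); (3,4,1)


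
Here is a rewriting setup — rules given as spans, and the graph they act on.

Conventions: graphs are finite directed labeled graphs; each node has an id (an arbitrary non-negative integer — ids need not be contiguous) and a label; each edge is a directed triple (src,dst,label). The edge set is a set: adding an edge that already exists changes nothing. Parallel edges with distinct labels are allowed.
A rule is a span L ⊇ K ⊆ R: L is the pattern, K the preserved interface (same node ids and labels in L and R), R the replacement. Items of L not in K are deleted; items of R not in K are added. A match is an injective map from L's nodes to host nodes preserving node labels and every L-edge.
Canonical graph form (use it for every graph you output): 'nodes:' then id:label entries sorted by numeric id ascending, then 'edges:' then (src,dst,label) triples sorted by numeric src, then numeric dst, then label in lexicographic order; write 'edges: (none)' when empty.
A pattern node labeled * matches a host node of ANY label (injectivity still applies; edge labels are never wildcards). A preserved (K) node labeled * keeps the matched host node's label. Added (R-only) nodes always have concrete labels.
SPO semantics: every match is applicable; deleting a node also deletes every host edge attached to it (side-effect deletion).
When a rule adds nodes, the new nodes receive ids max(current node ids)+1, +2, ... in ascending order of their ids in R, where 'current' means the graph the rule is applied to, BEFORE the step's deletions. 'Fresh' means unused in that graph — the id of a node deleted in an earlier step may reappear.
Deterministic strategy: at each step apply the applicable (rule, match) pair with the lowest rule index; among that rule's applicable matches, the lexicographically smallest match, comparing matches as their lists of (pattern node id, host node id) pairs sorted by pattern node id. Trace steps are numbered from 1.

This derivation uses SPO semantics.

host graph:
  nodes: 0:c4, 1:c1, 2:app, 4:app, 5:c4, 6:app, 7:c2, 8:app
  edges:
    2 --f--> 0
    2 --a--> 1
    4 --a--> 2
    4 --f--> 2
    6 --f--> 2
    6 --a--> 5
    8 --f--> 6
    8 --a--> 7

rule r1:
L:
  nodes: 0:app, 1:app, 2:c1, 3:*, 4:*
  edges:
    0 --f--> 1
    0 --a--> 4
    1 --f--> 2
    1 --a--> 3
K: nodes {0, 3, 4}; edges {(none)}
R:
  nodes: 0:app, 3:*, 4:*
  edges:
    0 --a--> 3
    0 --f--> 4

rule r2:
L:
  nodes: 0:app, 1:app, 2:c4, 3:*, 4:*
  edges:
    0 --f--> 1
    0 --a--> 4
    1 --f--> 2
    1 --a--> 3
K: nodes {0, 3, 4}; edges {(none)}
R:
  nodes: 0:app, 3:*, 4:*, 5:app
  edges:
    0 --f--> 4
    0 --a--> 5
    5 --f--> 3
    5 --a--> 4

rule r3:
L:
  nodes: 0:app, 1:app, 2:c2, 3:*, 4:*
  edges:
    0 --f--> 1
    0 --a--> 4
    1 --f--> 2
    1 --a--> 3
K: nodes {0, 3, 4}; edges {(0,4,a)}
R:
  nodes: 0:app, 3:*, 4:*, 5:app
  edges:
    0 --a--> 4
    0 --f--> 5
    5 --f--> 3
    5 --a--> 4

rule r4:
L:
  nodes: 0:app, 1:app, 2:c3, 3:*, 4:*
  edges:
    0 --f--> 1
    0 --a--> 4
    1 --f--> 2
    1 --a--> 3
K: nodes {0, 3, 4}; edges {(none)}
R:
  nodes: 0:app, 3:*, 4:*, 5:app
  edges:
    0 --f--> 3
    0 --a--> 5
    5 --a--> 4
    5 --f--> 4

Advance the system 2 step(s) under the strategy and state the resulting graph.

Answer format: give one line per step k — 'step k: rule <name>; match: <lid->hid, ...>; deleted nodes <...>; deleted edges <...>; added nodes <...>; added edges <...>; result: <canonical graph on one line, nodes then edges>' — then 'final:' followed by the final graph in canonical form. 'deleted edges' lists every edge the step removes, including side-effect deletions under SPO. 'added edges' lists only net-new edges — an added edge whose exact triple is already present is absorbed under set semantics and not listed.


step 1: rule r2; match: 0->6, 1->2, 2->0, 3->1, 4->5; deleted nodes 0, 2; deleted edges (2,0,f); (2,1,a); (4,2,a); (4,2,f); (6,2,f); (6,5,a); added nodes 9; added edges (6,5,f); (6,9,a); (9,1,f); (9,5,a); result: nodes: 1:c1, 4:app, 5:c4, 6:app, 7:c2, 8:app, 9:app edges: (6,5,f); (6,9,a); (8,6,f); (8,7,a); (9,1,f); (9,5,a)
step 2: rule r2; match: 0->8, 1->6, 2->5, 3->9, 4->7; deleted nodes 5, 6; deleted edges (6,5,f); (6,9,a); (8,6,f); (8,7,a); (9,5,a); added nodes 10; added edges (8,7,f); (8,10,a); (10,7,a); (10,9,f); result: nodes: 1:c1, 4:app, 7:c2, 8:app, 9:app, 10:app edges: (8,7,f); (8,10,a); (9,1,f); (10,7,a); (10,9,f)
final:
nodes: 1:c1, 4:app, 7:c2, 8:app, 9:app, 10:app
edges: (8,7,f); (8,10,a); (9,1,f); (10,7,a); (10,9,f)


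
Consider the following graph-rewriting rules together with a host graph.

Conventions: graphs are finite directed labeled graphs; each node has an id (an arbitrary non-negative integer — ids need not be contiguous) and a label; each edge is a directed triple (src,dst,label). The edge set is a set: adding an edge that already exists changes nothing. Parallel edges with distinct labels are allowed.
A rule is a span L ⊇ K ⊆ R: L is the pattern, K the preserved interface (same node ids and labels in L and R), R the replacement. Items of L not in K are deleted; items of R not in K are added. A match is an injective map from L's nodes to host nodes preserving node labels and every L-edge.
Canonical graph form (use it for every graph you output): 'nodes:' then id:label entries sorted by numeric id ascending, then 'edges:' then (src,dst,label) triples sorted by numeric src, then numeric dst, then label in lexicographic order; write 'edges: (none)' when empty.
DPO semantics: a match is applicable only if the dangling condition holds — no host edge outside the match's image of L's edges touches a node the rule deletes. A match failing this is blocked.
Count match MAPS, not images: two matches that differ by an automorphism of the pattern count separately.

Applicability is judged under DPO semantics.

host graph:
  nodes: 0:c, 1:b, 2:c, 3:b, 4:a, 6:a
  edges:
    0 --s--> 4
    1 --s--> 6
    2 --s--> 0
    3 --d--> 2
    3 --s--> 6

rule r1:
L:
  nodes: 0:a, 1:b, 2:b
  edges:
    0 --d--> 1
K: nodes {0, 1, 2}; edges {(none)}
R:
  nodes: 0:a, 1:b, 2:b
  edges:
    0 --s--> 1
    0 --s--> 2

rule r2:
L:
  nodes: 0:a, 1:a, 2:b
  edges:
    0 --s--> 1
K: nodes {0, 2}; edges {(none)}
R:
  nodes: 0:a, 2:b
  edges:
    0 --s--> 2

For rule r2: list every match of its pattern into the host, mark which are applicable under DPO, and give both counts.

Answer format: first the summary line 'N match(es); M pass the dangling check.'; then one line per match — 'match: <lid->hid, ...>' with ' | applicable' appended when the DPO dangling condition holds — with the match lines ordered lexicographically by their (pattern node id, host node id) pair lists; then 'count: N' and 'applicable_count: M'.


0 match(es); 0 pass the dangling check.
count: 0
applicable_count: 0


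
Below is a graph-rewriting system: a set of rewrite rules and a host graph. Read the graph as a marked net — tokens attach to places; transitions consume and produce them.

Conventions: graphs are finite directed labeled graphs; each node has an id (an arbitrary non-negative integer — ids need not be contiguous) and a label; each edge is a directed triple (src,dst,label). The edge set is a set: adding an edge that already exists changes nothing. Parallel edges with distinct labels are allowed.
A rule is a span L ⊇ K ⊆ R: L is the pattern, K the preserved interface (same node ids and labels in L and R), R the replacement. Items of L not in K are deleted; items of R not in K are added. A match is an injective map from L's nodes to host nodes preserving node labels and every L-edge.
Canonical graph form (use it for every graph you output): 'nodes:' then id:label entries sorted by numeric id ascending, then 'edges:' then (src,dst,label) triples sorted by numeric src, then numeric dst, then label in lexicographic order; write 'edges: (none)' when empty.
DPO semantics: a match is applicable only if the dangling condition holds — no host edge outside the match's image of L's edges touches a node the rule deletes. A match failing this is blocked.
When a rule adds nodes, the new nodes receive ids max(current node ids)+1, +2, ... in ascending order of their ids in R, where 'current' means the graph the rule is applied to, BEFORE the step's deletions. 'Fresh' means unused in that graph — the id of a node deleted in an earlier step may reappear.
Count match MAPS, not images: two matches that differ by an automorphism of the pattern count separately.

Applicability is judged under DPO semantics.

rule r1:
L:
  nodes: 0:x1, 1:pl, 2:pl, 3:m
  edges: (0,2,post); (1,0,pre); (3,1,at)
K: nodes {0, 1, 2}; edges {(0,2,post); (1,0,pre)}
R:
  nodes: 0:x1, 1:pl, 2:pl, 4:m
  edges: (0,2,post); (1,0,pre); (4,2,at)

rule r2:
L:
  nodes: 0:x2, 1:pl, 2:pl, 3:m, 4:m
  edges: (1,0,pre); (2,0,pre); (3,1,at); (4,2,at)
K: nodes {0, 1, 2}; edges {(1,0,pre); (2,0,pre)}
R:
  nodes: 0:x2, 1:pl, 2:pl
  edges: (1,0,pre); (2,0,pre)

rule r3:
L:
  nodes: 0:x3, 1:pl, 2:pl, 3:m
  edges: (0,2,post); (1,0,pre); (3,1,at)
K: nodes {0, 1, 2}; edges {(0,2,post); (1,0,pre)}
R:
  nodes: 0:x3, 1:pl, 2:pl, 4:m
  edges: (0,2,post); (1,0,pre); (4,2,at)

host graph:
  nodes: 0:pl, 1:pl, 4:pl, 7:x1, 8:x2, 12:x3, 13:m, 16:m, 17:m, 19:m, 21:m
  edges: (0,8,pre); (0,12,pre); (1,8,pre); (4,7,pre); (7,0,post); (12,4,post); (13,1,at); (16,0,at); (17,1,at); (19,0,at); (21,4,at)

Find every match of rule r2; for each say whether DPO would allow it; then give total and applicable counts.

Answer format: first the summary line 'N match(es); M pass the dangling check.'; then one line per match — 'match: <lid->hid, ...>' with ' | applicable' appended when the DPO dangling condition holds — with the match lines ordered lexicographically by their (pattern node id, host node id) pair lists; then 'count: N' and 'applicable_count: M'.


8 match(es); 8 pass the dangling check.
match: 0->8, 1->0, 2->1, 3->16, 4->13 | applicable
match: 0->8, 1->0, 2->1, 3->16, 4->17 | applicable
match: 0->8, 1->0, 2->1, 3->19, 4->13 | applicable
match: 0->8, 1->0, 2->1, 3->19, 4->17 | applicable
match: 0->8, 1->1, 2->0, 3->13, 4->16 | applicable
match: 0->8, 1->1, 2->0, 3->13, 4->19 | applicable
match: 0->8, 1->1, 2->0, 3->17, 4->16 | applicable
match: 0->8, 1->1, 2->0, 3->17, 4->19 | applicable
count: 8
applicable_count: 8


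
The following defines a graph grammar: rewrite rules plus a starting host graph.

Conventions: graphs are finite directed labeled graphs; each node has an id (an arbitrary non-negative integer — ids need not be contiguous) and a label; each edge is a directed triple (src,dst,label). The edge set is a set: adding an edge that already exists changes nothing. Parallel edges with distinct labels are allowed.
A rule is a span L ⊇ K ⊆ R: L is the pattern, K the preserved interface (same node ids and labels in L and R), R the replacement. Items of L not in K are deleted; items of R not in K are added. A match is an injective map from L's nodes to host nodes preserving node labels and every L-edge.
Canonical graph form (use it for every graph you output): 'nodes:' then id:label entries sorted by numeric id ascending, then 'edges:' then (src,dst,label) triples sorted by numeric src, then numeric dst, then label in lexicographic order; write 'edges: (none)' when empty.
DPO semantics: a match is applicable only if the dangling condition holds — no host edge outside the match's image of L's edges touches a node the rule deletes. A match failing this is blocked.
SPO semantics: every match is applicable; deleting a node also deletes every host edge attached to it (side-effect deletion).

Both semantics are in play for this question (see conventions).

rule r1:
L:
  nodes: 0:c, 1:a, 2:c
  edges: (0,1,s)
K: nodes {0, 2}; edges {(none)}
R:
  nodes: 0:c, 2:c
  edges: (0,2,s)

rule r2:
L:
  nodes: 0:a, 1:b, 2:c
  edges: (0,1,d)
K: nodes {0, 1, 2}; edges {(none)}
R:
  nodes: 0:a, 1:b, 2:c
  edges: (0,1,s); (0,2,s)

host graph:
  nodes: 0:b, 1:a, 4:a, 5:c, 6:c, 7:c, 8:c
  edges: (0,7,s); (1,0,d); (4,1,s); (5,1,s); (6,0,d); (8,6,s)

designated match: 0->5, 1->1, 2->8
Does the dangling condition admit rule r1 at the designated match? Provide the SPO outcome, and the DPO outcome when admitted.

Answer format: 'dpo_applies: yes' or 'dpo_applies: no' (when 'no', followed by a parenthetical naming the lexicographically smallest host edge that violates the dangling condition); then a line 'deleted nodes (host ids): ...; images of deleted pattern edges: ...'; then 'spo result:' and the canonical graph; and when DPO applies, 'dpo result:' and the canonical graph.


dpo_applies: no
(the rule deletes node 1, which keeps host edge (1,0,d) outside the match image — the dangling condition fails, DPO blocks; SPO proceeds and side-deletes such edges)
deleted nodes (host ids): 1; images of deleted pattern edges: (5,1,s)
spo result:
nodes: 0:b, 4:a, 5:c, 6:c, 7:c, 8:c
edges: (0,7,s); (5,8,s); (6,0,d); (8,6,s)


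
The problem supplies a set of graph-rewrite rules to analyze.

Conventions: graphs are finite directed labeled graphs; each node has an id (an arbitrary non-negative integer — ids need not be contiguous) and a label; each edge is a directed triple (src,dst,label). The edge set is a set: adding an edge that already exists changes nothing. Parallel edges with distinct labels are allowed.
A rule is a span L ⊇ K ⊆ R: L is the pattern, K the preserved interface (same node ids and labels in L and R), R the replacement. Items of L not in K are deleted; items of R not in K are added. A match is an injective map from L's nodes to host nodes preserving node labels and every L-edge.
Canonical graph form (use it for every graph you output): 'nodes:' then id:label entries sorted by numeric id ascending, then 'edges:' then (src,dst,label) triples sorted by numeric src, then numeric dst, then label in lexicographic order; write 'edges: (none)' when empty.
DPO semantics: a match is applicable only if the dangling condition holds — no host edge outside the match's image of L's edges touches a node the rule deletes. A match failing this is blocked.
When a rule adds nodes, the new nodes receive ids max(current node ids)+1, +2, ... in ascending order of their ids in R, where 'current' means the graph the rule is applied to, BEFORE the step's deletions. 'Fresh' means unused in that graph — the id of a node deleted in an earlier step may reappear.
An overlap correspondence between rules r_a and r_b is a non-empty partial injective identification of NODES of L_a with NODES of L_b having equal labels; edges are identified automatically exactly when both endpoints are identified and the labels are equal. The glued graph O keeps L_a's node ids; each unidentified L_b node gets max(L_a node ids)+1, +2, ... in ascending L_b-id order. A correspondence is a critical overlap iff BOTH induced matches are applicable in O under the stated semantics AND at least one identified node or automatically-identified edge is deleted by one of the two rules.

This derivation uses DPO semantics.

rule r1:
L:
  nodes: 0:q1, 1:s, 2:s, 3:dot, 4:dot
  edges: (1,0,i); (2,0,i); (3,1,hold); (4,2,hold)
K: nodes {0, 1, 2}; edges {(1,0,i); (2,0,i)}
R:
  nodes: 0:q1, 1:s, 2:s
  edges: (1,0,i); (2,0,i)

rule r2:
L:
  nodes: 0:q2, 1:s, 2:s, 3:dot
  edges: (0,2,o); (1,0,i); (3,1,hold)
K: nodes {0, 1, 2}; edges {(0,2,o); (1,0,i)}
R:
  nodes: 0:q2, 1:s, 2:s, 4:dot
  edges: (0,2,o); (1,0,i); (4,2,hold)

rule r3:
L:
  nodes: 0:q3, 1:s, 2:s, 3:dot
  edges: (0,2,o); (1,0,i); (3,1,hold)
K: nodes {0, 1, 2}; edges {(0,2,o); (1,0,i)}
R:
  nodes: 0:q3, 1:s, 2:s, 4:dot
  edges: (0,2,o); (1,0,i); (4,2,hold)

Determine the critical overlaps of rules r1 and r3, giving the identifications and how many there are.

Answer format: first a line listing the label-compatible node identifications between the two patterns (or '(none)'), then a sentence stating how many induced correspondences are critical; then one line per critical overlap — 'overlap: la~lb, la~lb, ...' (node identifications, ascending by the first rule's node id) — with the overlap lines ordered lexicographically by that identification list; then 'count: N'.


label-compatible node identifications between L(r1) and L(r3): 1~1, 1~2, 2~1, 2~2, 3~3, 4~3
4 of the induced correspondences are critical overlaps of r1 and r3.
overlap: 1~1, 2~2, 3~3
overlap: 1~1, 3~3
overlap: 1~2, 2~1, 4~3
overlap: 2~1, 4~3
count: 4


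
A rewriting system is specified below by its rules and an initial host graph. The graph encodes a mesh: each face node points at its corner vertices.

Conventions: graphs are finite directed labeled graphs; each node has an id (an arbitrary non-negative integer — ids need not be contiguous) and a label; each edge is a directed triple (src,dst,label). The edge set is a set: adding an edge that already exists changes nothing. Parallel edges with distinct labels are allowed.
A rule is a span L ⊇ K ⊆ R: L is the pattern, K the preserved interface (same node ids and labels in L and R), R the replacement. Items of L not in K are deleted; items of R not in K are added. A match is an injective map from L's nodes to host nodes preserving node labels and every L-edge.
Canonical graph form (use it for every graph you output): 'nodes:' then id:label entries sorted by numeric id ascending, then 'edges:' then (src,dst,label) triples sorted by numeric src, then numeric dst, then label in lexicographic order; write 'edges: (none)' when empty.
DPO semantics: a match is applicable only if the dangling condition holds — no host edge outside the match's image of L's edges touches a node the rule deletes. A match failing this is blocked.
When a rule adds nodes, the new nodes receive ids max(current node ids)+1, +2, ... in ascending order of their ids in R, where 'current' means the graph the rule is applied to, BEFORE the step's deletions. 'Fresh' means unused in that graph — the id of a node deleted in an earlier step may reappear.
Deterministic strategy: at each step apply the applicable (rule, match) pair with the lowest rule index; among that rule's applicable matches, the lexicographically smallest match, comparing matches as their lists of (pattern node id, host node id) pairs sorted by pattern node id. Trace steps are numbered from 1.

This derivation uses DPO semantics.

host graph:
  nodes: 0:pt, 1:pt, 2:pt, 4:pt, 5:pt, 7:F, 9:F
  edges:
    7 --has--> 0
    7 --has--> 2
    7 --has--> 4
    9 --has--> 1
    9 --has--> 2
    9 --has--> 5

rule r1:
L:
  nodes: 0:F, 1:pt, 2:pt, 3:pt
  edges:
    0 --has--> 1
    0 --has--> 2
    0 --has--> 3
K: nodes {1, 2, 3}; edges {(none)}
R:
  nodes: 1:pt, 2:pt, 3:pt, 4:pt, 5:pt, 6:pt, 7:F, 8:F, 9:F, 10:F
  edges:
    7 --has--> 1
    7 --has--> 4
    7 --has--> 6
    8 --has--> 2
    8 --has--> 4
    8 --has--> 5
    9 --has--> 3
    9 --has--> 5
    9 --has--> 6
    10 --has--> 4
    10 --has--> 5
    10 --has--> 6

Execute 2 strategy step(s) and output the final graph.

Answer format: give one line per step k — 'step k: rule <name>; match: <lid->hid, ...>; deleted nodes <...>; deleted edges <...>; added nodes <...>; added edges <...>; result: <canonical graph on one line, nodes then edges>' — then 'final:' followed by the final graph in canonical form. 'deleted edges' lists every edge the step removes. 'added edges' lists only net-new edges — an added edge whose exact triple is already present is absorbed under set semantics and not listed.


step 1: rule r1; match: 0->7, 1->0, 2->2, 3->4; deleted nodes 7; deleted edges (7,0,has); (7,2,has); (7,4,has); added nodes 10, 11, 12, 13, 14, 15, 16; added edges (13,0,has); (13,10,has); (13,12,has); (14,2,has); (14,10,has); (14,11,has); (15,4,has); (15,11,has); (15,12,has); (16,10,has); (16,11,has); (16,12,has); result: nodes: 0:pt, 1:pt, 2:pt, 4:pt, 5:pt, 9:F, 10:pt, 11:pt, 12:pt, 13:F, 14:F, 15:F, 16:F edges: (9,1,has); (9,2,has); (9,5,has); (13,0,has); (13,10,has); (13,12,has); (14,2,has); (14,10,has); (14,11,has); (15,4,has); (15,11,has); (15,12,has); (16,10,has); (16,11,has); (16,12,has)
step 2: rule r1; match: 0->9, 1->1, 2->2, 3->5; deleted nodes 9; deleted edges (9,1,has); (9,2,has); (9,5,has); added nodes 17, 18, 19, 20, 21, 22, 23; added edges (20,1,has); (20,17,has); (20,19,has); (21,2,has); (21,17,has); (21,18,has); (22,5,has); (22,18,has); (22,19,has); (23,17,has); (23,18,has); (23,19,has); result: nodes: 0:pt, 1:pt, 2:pt, 4:pt, 5:pt, 10:pt, 11:pt, 12:pt, 13:F, 14:F, 15:F, 16:F, 17:pt, 18:pt, 19:pt, 20:F, 21:F, 22:F, 23:F edges: (13,0,has); (13,10,has); (13,12,has); (14,2,has); (14,10,has); (14,11,has); (15,4,has); (15,11,has); (15,12,has); (16,10,has); (16,11,has); (16,12,has); (20,1,has); (20,17,has); (20,19,has); (21,2,has); (21,17,has); (21,18,has); (22,5,has); (22,18,has); (22,19,has); (23,17,has); (23,18,has); (23,19,has)
final:
nodes: 0:pt, 1:pt, 2:pt, 4:pt, 5:pt, 10:pt, 11:pt, 12:pt, 13:F, 14:F, 15:F, 16:F, 17:pt, 18:pt, 19:pt, 20:F, 21:F, 22:F, 23:F
edges: (13,0,has); (13,10,has); (13,12,has); (14,2,has); (14,10,has); (14,11,has); (15,4,has); (15,11,has); (15,12,has); (16,10,has); (16,11,has); (16,12,has); (20,1,has); (20,17,has); (20,19,has); (21,2,has); (21,17,has); (21,18,has); (22,5,has); (22,18,has); (22,19,has); (23,17,has); (23,18,has); (23,19,has)
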